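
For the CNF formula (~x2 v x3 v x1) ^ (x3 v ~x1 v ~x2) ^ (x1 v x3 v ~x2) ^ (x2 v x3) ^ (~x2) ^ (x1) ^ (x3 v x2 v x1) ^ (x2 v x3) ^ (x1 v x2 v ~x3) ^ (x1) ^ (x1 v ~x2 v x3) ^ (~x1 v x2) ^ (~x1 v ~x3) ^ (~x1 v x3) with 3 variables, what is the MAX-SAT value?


Enumerate all 8 truth assignments.
For each, count how many of the 14 clauses are satisfied.
The formula is not fully satisfiable, so the maximum is below 14.
Maximum simultaneously satisfiable clauses = 12.

12


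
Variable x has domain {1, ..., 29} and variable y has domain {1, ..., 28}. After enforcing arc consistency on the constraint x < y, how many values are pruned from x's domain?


For the constraint x < y, x needs a supporting value in y's domain.
x can be at most 27 (one less than y's maximum).
Valid x values from domain: 27 out of 29.
Pruned = 29 - 27 = 2.

2


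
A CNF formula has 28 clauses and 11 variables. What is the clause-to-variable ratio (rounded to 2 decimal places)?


Clause-to-variable ratio = clauses / variables.
28 / 11 = 2.55.

2.55


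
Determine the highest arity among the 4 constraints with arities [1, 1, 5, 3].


The arities are: 1, 1, 5, 3.
Scan for the maximum value.
Maximum arity = 5.

5


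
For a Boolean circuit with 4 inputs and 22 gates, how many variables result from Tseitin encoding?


The Tseitin transformation introduces one auxiliary variable per gate.
Total variables = inputs + gates = 4 + 22 = 26.

26


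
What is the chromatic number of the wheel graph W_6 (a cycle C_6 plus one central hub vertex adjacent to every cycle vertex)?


W_6 consists of the cycle C_6 together with a hub vertex adjacent to every cycle vertex.
The cycle C_6 needs 2 colors (even cycle -> 2).
The hub is adjacent to every cycle vertex, so it must receive a new color distinct from all of them.
Chromatic number = 2 + 1 = 3.

3


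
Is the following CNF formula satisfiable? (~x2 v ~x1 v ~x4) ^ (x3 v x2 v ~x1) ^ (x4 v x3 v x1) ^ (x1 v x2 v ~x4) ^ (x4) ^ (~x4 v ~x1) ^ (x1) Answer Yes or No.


Check all 16 possible truth assignments.
Number of satisfying assignments found: 0.
The formula is unsatisfiable.

No


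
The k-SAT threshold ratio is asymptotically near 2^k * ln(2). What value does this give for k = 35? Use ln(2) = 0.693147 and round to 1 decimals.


Using the asymptotic formula: threshold ~ 2^k * ln(2).
2^35 = 34359738368.
34359738368 * 0.693147 = 23816349570.6.

23816349570.6


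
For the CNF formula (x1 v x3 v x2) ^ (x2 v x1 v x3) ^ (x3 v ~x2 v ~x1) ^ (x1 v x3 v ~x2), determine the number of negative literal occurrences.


Scan each clause for negated literals.
Clause 1: 0 negative; Clause 2: 0 negative; Clause 3: 2 negative; Clause 4: 1 negative.
Total negative literal occurrences = 3.

3


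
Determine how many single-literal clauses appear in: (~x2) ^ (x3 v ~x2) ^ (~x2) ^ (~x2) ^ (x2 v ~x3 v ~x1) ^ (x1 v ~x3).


A unit clause contains exactly one literal.
Unit clauses found: (~x2), (~x2), (~x2).
Count = 3.

3


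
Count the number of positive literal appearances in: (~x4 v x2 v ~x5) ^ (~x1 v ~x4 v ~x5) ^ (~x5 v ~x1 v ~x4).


Scan each clause for unnegated literals.
Clause 1: 1 positive; Clause 2: 0 positive; Clause 3: 0 positive.
Total positive literal occurrences = 1.

1


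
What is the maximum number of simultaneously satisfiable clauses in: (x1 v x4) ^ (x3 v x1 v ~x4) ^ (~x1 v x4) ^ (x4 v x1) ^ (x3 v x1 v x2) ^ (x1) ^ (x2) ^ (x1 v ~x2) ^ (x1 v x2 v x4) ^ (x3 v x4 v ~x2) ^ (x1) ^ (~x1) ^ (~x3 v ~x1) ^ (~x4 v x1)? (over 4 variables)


Enumerate all 16 truth assignments.
For each, count how many of the 14 clauses are satisfied.
The formula is not fully satisfiable, so the maximum is below 14.
Maximum simultaneously satisfiable clauses = 13.

13


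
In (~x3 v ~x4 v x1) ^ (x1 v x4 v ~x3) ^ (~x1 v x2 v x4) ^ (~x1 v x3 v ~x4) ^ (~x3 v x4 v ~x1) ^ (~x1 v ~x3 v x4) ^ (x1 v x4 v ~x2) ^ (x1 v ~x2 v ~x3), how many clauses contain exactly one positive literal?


A definite clause has exactly one positive literal.
Clause 1: 1 positive -> definite
Clause 2: 2 positive -> not definite
Clause 3: 2 positive -> not definite
Clause 4: 1 positive -> definite
Clause 5: 1 positive -> definite
Clause 6: 1 positive -> definite
Clause 7: 2 positive -> not definite
Clause 8: 1 positive -> definite
Definite clause count = 5.

5


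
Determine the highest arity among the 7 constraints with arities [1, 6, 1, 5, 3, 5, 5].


The arities are: 1, 6, 1, 5, 3, 5, 5.
Scan for the maximum value.
Maximum arity = 6.

6


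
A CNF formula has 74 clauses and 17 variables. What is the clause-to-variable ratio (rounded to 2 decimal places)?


Clause-to-variable ratio = clauses / variables.
74 / 17 = 4.35.

4.35


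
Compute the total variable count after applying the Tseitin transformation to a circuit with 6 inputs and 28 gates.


The Tseitin transformation introduces one auxiliary variable per gate.
Total variables = inputs + gates = 6 + 28 = 34.

34


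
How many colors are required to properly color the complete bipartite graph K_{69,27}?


K_{69,27} is bipartite by definition: the two parts are independent sets, with every edge crossing between them.
Color all vertices in one part with color 1 and all vertices in the other part with color 2.
Since the graph has at least one edge, one color does not suffice.
Chromatic number = 2.

2


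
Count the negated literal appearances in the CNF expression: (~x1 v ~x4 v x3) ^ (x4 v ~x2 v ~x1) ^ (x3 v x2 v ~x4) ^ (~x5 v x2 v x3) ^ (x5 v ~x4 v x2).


Scan each clause for negated literals.
Clause 1: 2 negative; Clause 2: 2 negative; Clause 3: 1 negative; Clause 4: 1 negative; Clause 5: 1 negative.
Total negative literal occurrences = 7.

7


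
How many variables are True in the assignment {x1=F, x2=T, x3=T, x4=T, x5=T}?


The weight is the number of variables assigned True.
True variables: x2, x3, x4, x5.
Weight = 4.

4


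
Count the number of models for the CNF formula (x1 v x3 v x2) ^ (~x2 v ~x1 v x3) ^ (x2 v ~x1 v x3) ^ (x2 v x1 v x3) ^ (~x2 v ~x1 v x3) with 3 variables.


Enumerate all 8 truth assignments over 3 variables.
Test each against every clause.
Satisfying assignments found: 5.

5


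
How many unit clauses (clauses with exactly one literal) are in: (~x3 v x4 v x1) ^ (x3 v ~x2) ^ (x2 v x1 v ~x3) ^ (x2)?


A unit clause contains exactly one literal.
Unit clauses found: (x2).
Count = 1.

1


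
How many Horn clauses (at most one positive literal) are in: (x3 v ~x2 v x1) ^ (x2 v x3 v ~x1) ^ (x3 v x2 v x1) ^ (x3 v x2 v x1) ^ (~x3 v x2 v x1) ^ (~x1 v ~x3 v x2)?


A Horn clause has at most one positive literal.
Clause 1: 2 positive lit(s) -> not Horn
Clause 2: 2 positive lit(s) -> not Horn
Clause 3: 3 positive lit(s) -> not Horn
Clause 4: 3 positive lit(s) -> not Horn
Clause 5: 2 positive lit(s) -> not Horn
Clause 6: 1 positive lit(s) -> Horn
Total Horn clauses = 1.

1


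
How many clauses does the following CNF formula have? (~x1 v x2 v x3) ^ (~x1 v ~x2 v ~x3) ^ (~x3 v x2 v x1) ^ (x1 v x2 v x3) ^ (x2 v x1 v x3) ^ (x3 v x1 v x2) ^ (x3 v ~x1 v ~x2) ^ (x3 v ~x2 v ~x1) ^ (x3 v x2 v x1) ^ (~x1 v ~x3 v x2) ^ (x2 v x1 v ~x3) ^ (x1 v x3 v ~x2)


Each group enclosed in parentheses joined by ^ is one clause.
Counting the conjuncts: 12 clauses.

12


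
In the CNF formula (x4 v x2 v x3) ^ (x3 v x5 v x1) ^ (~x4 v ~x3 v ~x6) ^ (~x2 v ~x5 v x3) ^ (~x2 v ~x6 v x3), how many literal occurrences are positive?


Scan each clause for unnegated literals.
Clause 1: 3 positive; Clause 2: 3 positive; Clause 3: 0 positive; Clause 4: 1 positive; Clause 5: 1 positive.
Total positive literal occurrences = 8.

8


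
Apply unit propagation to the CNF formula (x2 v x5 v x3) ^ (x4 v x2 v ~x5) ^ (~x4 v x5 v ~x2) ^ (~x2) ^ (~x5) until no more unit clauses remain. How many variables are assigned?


Unit propagation repeatedly assigns the literal in any unit clause, then simplifies.
Assignments in order: x2 = F, x5 = F, x3 = T.
No further unit clauses remain.
Total variables assigned = 3.

3


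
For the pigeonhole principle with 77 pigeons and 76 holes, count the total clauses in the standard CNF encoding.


The PHP encoding has two parts:
1) At-least-one-hole clauses: 77 (one per pigeon, each with 76 literals).
2) At-most-one-pigeon-per-hole clauses: 76 holes * C(77,2) = 76 * 2926 = 222376.
Total clauses = 77 + 222376 = 222453.

222453


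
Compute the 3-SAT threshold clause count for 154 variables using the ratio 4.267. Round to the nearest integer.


The 3-SAT phase transition occurs at approximately 4.267 clauses per variable.
m = 4.267 * 154 = 657.118.
Rounded to nearest integer: 657.

657


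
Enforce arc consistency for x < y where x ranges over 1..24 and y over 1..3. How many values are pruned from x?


For the constraint x < y, x needs a supporting value in y's domain.
x can be at most 2 (one less than y's maximum).
Valid x values from domain: 2 out of 24.
Pruned = 24 - 2 = 22.

22


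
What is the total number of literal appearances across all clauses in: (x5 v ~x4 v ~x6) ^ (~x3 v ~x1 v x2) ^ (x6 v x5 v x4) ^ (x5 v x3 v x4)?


Clause lengths: 3, 3, 3, 3.
Sum = 3 + 3 + 3 + 3 = 12.

12


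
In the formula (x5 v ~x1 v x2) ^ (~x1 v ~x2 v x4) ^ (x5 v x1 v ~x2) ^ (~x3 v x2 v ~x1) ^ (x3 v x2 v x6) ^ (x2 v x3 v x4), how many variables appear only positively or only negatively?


A pure literal appears in only one polarity across all clauses.
Pure literals: x4 (positive only), x5 (positive only), x6 (positive only).
Count = 3.

3


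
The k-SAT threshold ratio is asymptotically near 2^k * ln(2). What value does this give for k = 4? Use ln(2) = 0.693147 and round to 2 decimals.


Using the asymptotic formula: threshold ~ 2^k * ln(2).
2^4 = 16.
16 * 0.693147 = 11.09.

11.09


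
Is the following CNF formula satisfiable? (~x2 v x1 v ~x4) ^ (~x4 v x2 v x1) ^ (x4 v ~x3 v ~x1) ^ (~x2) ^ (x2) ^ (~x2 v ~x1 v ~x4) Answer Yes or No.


Check all 16 possible truth assignments.
Number of satisfying assignments found: 0.
The formula is unsatisfiable.

No


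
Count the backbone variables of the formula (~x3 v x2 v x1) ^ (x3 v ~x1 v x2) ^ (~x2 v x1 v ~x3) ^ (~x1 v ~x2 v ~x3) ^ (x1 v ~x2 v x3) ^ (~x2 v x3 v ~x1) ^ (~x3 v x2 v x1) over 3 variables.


Find all satisfying assignments: 2 model(s).
Check which variables have the same value in every model.
Fixed variables: x2=F.
Backbone size = 1.

1


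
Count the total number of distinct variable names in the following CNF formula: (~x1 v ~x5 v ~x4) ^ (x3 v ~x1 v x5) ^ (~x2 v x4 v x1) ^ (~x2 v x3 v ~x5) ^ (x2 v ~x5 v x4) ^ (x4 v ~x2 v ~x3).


Identify each distinct variable in the formula.
Variables found: x1, x2, x3, x4, x5.
Total distinct variables = 5.

5


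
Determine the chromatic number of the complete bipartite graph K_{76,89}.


K_{76,89} is bipartite by definition: the two parts are independent sets, with every edge crossing between them.
Color all vertices in one part with color 1 and all vertices in the other part with color 2.
Since the graph has at least one edge, one color does not suffice.
Chromatic number = 2.

2


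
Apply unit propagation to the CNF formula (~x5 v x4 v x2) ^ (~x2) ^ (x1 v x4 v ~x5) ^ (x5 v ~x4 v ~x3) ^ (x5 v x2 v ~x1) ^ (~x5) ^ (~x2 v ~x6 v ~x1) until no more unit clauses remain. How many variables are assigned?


Unit propagation repeatedly assigns the literal in any unit clause, then simplifies.
Assignments in order: x2 = F, x5 = F, x1 = F.
No further unit clauses remain.
Total variables assigned = 3.

3


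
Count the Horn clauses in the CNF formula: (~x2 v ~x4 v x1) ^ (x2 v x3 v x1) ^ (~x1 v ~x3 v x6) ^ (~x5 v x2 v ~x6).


A Horn clause has at most one positive literal.
Clause 1: 1 positive lit(s) -> Horn
Clause 2: 3 positive lit(s) -> not Horn
Clause 3: 1 positive lit(s) -> Horn
Clause 4: 1 positive lit(s) -> Horn
Total Horn clauses = 3.

3


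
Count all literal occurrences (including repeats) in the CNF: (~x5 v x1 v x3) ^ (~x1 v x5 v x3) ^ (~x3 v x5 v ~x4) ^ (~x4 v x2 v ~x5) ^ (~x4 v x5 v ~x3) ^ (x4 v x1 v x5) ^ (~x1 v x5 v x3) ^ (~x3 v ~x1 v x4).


Clause lengths: 3, 3, 3, 3, 3, 3, 3, 3.
Sum = 3 + 3 + 3 + 3 + 3 + 3 + 3 + 3 = 24.

24


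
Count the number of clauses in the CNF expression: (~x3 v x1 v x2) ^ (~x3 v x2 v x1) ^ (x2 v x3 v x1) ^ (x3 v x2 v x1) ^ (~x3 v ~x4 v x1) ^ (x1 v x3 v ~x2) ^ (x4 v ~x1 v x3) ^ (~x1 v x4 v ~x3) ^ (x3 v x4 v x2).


Each group enclosed in parentheses joined by ^ is one clause.
Counting the conjuncts: 9 clauses.

9


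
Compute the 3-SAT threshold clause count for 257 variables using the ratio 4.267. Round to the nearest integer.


The 3-SAT phase transition occurs at approximately 4.267 clauses per variable.
m = 4.267 * 257 = 1096.619.
Rounded to nearest integer: 1097.

1097


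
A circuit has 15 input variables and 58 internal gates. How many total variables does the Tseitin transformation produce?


The Tseitin transformation introduces one auxiliary variable per gate.
Total variables = inputs + gates = 15 + 58 = 73.

73


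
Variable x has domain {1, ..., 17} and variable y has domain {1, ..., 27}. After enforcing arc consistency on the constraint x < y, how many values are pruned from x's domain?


For the constraint x < y, x needs a supporting value in y's domain.
x can be at most 26 (one less than y's maximum).
Valid x values from domain: 17 out of 17.
Pruned = 17 - 17 = 0.

0


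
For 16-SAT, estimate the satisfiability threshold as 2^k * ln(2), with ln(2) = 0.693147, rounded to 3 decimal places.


Using the asymptotic formula: threshold ~ 2^k * ln(2).
2^16 = 65536.
65536 * 0.693147 = 45426.082.

45426.082


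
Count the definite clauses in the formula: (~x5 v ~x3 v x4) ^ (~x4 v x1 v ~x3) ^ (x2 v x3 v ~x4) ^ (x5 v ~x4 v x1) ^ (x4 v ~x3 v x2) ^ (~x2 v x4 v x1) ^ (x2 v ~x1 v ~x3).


A definite clause has exactly one positive literal.
Clause 1: 1 positive -> definite
Clause 2: 1 positive -> definite
Clause 3: 2 positive -> not definite
Clause 4: 2 positive -> not definite
Clause 5: 2 positive -> not definite
Clause 6: 2 positive -> not definite
Clause 7: 1 positive -> definite
Definite clause count = 3.

3


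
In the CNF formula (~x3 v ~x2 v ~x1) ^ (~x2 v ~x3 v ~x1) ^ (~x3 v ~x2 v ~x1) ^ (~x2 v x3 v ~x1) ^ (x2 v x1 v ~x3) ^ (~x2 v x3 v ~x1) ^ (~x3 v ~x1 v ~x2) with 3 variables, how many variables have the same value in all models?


Find all satisfying assignments: 5 model(s).
Check which variables have the same value in every model.
No variable is fixed across all models.
Backbone size = 0.

0


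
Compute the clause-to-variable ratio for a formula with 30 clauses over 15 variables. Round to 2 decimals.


Clause-to-variable ratio = clauses / variables.
30 / 15 = 2.0.

2.0


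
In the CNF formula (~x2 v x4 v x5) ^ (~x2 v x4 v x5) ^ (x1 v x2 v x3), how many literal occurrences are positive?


Scan each clause for unnegated literals.
Clause 1: 2 positive; Clause 2: 2 positive; Clause 3: 3 positive.
Total positive literal occurrences = 7.

7


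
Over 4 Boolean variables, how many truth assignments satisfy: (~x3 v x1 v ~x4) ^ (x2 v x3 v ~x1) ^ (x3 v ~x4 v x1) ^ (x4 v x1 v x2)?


Enumerate all 16 truth assignments over 4 variables.
Test each against every clause.
Satisfying assignments found: 8.

8


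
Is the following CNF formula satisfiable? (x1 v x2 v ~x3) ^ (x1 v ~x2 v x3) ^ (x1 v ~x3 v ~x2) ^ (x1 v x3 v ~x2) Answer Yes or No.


Check all 8 possible truth assignments.
Number of satisfying assignments found: 5.
The formula is satisfiable.

Yes


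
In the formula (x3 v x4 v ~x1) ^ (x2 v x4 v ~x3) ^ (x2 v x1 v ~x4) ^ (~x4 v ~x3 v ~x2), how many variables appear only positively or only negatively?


A pure literal appears in only one polarity across all clauses.
No pure literals found.
Count = 0.

0


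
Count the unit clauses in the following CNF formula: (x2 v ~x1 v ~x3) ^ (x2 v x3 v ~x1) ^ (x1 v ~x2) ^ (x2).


A unit clause contains exactly one literal.
Unit clauses found: (x2).
Count = 1.

1


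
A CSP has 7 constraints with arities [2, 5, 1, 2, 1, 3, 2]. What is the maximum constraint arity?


The arities are: 2, 5, 1, 2, 1, 3, 2.
Scan for the maximum value.
Maximum arity = 5.

5


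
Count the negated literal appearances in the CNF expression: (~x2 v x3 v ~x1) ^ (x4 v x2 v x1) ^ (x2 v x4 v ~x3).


Scan each clause for negated literals.
Clause 1: 2 negative; Clause 2: 0 negative; Clause 3: 1 negative.
Total negative literal occurrences = 3.

3


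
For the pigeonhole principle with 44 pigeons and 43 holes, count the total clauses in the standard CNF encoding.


The PHP encoding has two parts:
1) At-least-one-hole clauses: 44 (one per pigeon, each with 43 literals).
2) At-most-one-pigeon-per-hole clauses: 43 holes * C(44,2) = 43 * 946 = 40678.
Total clauses = 44 + 40678 = 40722.

40722


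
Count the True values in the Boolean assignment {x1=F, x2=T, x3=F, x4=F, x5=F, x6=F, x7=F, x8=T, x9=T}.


The weight is the number of variables assigned True.
True variables: x2, x8, x9.
Weight = 3.

3


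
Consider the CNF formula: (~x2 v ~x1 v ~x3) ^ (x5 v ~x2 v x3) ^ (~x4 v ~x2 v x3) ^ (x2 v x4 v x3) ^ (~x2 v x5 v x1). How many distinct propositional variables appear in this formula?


Identify each distinct variable in the formula.
Variables found: x1, x2, x3, x4, x5.
Total distinct variables = 5.

5


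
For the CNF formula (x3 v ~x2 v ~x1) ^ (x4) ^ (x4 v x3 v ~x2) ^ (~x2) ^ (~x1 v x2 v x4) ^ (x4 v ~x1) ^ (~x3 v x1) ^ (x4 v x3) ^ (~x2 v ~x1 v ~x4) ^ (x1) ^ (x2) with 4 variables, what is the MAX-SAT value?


Enumerate all 16 truth assignments.
For each, count how many of the 11 clauses are satisfied.
The formula is not fully satisfiable, so the maximum is below 11.
Maximum simultaneously satisfiable clauses = 10.

10


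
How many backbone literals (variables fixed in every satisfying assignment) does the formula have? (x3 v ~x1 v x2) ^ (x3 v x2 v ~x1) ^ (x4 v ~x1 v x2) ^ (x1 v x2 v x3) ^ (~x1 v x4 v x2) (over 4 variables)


Find all satisfying assignments: 11 model(s).
Check which variables have the same value in every model.
No variable is fixed across all models.
Backbone size = 0.

0


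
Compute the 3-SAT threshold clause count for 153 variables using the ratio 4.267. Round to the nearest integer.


The 3-SAT phase transition occurs at approximately 4.267 clauses per variable.
m = 4.267 * 153 = 652.851.
Rounded to nearest integer: 653.

653


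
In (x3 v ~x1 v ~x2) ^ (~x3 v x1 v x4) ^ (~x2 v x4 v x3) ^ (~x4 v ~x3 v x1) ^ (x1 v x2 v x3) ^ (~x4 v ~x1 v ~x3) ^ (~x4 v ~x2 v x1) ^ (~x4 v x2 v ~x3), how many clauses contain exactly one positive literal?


A definite clause has exactly one positive literal.
Clause 1: 1 positive -> definite
Clause 2: 2 positive -> not definite
Clause 3: 2 positive -> not definite
Clause 4: 1 positive -> definite
Clause 5: 3 positive -> not definite
Clause 6: 0 positive -> not definite
Clause 7: 1 positive -> definite
Clause 8: 1 positive -> definite
Definite clause count = 4.

4


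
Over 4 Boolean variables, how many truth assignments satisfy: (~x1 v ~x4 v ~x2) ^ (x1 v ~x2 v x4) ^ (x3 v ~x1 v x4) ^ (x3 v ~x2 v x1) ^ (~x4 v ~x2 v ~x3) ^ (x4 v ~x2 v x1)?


Enumerate all 16 truth assignments over 4 variables.
Test each against every clause.
Satisfying assignments found: 8.

8


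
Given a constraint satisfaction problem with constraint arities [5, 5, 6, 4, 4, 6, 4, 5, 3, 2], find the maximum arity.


The arities are: 5, 5, 6, 4, 4, 6, 4, 5, 3, 2.
Scan for the maximum value.
Maximum arity = 6.

6


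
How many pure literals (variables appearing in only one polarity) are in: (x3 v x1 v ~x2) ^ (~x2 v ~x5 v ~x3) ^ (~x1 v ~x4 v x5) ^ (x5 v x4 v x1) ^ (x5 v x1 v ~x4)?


A pure literal appears in only one polarity across all clauses.
Pure literals: x2 (negative only).
Count = 1.

1


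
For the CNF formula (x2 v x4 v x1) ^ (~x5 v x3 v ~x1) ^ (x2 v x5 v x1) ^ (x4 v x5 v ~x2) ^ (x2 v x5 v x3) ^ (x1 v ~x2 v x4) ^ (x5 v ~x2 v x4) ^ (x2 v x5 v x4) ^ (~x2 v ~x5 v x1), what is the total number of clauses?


Each group enclosed in parentheses joined by ^ is one clause.
Counting the conjuncts: 9 clauses.

9


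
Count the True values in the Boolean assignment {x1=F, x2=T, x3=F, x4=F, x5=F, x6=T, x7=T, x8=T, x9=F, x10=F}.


The weight is the number of variables assigned True.
True variables: x2, x6, x7, x8.
Weight = 4.

4


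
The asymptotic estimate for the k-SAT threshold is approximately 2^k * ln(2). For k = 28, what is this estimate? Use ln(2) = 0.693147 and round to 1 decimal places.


Using the asymptotic formula: threshold ~ 2^k * ln(2).
2^28 = 268435456.
268435456 * 0.693147 = 186065231.0.

186065231.0


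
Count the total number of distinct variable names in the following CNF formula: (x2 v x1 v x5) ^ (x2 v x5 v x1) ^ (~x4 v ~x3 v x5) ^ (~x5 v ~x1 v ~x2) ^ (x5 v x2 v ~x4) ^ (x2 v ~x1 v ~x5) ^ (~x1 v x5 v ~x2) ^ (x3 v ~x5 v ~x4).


Identify each distinct variable in the formula.
Variables found: x1, x2, x3, x4, x5.
Total distinct variables = 5.

5


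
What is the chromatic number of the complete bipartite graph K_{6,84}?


K_{6,84} is bipartite by definition: the two parts are independent sets, with every edge crossing between them.
Color all vertices in one part with color 1 and all vertices in the other part with color 2.
Since the graph has at least one edge, one color does not suffice.
Chromatic number = 2.

2


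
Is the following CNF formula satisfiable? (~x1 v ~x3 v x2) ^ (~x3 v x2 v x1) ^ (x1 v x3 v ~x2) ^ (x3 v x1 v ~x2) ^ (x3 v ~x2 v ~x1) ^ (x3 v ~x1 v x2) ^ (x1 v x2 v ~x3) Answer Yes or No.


Check all 8 possible truth assignments.
Number of satisfying assignments found: 3.
The formula is satisfiable.

Yes


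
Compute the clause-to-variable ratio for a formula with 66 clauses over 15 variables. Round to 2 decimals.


Clause-to-variable ratio = clauses / variables.
66 / 15 = 4.4.

4.4


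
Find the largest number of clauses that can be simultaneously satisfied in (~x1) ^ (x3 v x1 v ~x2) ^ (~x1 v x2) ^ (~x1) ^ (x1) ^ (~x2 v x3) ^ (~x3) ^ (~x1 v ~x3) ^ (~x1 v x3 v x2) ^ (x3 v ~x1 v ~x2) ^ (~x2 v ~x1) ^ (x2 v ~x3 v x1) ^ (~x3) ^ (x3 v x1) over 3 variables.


Enumerate all 8 truth assignments.
For each, count how many of the 14 clauses are satisfied.
The formula is not fully satisfiable, so the maximum is below 14.
Maximum simultaneously satisfiable clauses = 12.

12


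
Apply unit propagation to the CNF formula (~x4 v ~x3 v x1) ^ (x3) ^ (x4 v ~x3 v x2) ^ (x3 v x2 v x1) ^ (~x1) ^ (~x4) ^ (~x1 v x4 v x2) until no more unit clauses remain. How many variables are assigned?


Unit propagation repeatedly assigns the literal in any unit clause, then simplifies.
Assignments in order: x3 = T, x1 = F, x4 = F, x2 = T.
No further unit clauses remain.
Total variables assigned = 4.

4


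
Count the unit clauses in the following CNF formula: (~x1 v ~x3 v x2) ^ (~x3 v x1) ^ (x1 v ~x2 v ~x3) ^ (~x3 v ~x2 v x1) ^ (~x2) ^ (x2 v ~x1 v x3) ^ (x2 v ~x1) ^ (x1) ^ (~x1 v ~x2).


A unit clause contains exactly one literal.
Unit clauses found: (~x2), (x1).
Count = 2.

2


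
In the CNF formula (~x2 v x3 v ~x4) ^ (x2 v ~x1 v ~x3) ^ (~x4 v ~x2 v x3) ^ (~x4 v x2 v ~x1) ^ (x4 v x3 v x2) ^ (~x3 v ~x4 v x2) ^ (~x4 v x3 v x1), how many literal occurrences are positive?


Scan each clause for unnegated literals.
Clause 1: 1 positive; Clause 2: 1 positive; Clause 3: 1 positive; Clause 4: 1 positive; Clause 5: 3 positive; Clause 6: 1 positive; Clause 7: 2 positive.
Total positive literal occurrences = 10.

10


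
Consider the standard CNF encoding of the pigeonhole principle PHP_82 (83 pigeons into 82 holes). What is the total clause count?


The PHP encoding has two parts:
1) At-least-one-hole clauses: 83 (one per pigeon, each with 82 literals).
2) At-most-one-pigeon-per-hole clauses: 82 holes * C(83,2) = 82 * 3403 = 279046.
Total clauses = 83 + 279046 = 279129.

279129


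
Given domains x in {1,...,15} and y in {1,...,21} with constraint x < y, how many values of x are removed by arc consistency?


For the constraint x < y, x needs a supporting value in y's domain.
x can be at most 20 (one less than y's maximum).
Valid x values from domain: 15 out of 15.
Pruned = 15 - 15 = 0.

0


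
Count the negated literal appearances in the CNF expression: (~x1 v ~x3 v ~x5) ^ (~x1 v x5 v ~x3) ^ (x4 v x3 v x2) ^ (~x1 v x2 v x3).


Scan each clause for negated literals.
Clause 1: 3 negative; Clause 2: 2 negative; Clause 3: 0 negative; Clause 4: 1 negative.
Total negative literal occurrences = 6.

6


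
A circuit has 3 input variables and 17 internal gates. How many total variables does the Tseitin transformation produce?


The Tseitin transformation introduces one auxiliary variable per gate.
Total variables = inputs + gates = 3 + 17 = 20.

20


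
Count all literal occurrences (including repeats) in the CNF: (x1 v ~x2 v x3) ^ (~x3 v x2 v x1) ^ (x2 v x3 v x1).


Clause lengths: 3, 3, 3.
Sum = 3 + 3 + 3 = 9.

9


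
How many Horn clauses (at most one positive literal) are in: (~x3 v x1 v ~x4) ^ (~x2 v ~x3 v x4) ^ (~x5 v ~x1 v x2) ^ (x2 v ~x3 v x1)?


A Horn clause has at most one positive literal.
Clause 1: 1 positive lit(s) -> Horn
Clause 2: 1 positive lit(s) -> Horn
Clause 3: 1 positive lit(s) -> Horn
Clause 4: 2 positive lit(s) -> not Horn
Total Horn clauses = 3.

3


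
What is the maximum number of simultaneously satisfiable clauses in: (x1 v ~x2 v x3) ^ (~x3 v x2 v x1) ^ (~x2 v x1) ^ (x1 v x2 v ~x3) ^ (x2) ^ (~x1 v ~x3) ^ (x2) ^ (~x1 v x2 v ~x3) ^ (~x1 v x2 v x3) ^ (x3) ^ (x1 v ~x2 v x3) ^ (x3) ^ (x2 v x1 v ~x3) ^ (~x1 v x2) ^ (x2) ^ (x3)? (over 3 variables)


Enumerate all 8 truth assignments.
For each, count how many of the 16 clauses are satisfied.
The formula is not fully satisfiable, so the maximum is below 16.
Maximum simultaneously satisfiable clauses = 15.

15


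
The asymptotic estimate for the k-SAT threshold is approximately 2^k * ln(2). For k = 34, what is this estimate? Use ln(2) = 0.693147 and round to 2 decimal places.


Using the asymptotic formula: threshold ~ 2^k * ln(2).
2^34 = 17179869184.
17179869184 * 0.693147 = 11908174785.28.

11908174785.28


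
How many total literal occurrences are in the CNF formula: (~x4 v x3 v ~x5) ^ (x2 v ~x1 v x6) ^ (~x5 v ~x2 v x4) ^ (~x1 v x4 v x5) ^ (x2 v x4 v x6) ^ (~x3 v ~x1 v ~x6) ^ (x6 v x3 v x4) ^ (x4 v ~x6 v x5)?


Clause lengths: 3, 3, 3, 3, 3, 3, 3, 3.
Sum = 3 + 3 + 3 + 3 + 3 + 3 + 3 + 3 = 24.

24


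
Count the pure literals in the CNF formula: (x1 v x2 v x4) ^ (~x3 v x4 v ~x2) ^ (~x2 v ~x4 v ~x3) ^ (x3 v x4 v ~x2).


A pure literal appears in only one polarity across all clauses.
Pure literals: x1 (positive only).
Count = 1.

1


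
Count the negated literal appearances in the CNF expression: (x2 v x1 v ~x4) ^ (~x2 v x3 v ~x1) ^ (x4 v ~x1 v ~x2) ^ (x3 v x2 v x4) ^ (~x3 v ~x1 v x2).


Scan each clause for negated literals.
Clause 1: 1 negative; Clause 2: 2 negative; Clause 3: 2 negative; Clause 4: 0 negative; Clause 5: 2 negative.
Total negative literal occurrences = 7.

7


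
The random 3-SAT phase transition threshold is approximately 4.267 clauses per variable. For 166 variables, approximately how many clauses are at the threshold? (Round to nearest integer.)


The 3-SAT phase transition occurs at approximately 4.267 clauses per variable.
m = 4.267 * 166 = 708.322.
Rounded to nearest integer: 708.

708


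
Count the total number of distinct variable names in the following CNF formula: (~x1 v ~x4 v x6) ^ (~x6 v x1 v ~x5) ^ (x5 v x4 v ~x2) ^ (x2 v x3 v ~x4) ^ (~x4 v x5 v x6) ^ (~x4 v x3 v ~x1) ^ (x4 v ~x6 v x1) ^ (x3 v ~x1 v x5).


Identify each distinct variable in the formula.
Variables found: x1, x2, x3, x4, x5, x6.
Total distinct variables = 6.

6


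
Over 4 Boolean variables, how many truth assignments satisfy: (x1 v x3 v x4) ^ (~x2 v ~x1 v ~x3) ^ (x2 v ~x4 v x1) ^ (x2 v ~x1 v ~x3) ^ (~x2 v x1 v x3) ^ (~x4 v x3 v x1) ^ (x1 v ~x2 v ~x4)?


Enumerate all 16 truth assignments over 4 variables.
Test each against every clause.
Satisfying assignments found: 6.

6


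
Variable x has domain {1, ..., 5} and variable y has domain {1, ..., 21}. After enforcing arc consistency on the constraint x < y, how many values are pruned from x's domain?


For the constraint x < y, x needs a supporting value in y's domain.
x can be at most 20 (one less than y's maximum).
Valid x values from domain: 5 out of 5.
Pruned = 5 - 5 = 0.

0


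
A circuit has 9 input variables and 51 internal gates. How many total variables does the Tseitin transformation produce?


The Tseitin transformation introduces one auxiliary variable per gate.
Total variables = inputs + gates = 9 + 51 = 60.

60


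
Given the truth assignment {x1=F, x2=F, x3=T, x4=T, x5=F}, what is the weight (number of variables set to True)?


The weight is the number of variables assigned True.
True variables: x3, x4.
Weight = 2.

2


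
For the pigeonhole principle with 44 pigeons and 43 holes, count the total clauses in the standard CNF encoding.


The PHP encoding has two parts:
1) At-least-one-hole clauses: 44 (one per pigeon, each with 43 literals).
2) At-most-one-pigeon-per-hole clauses: 43 holes * C(44,2) = 43 * 946 = 40678.
Total clauses = 44 + 40678 = 40722.

40722


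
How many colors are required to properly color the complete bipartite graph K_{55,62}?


K_{55,62} is bipartite by definition: the two parts are independent sets, with every edge crossing between them.
Color all vertices in one part with color 1 and all vertices in the other part with color 2.
Since the graph has at least one edge, one color does not suffice.
Chromatic number = 2.

2


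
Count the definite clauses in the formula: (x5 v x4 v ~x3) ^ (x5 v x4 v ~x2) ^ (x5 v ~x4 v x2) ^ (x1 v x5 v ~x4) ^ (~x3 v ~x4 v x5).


A definite clause has exactly one positive literal.
Clause 1: 2 positive -> not definite
Clause 2: 2 positive -> not definite
Clause 3: 2 positive -> not definite
Clause 4: 2 positive -> not definite
Clause 5: 1 positive -> definite
Definite clause count = 1.

1


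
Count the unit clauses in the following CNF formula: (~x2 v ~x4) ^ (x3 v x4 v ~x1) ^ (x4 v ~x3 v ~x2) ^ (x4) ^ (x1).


A unit clause contains exactly one literal.
Unit clauses found: (x4), (x1).
Count = 2.

2


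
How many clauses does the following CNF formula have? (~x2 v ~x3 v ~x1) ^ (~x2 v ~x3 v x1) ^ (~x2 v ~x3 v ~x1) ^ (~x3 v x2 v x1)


Each group enclosed in parentheses joined by ^ is one clause.
Counting the conjuncts: 4 clauses.

4


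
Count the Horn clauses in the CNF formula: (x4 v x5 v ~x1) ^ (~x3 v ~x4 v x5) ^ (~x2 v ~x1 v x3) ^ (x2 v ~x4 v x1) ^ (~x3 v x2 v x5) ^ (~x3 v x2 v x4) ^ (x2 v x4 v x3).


A Horn clause has at most one positive literal.
Clause 1: 2 positive lit(s) -> not Horn
Clause 2: 1 positive lit(s) -> Horn
Clause 3: 1 positive lit(s) -> Horn
Clause 4: 2 positive lit(s) -> not Horn
Clause 5: 2 positive lit(s) -> not Horn
Clause 6: 2 positive lit(s) -> not Horn
Clause 7: 3 positive lit(s) -> not Horn
Total Horn clauses = 2.

2


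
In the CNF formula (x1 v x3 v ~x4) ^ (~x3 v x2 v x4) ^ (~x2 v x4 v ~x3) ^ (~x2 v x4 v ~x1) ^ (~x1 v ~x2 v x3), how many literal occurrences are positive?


Scan each clause for unnegated literals.
Clause 1: 2 positive; Clause 2: 2 positive; Clause 3: 1 positive; Clause 4: 1 positive; Clause 5: 1 positive.
Total positive literal occurrences = 7.

7


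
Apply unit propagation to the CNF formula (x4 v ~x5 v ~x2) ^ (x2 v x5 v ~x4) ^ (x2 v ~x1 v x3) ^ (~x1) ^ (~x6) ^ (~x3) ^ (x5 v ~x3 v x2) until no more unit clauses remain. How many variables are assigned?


Unit propagation repeatedly assigns the literal in any unit clause, then simplifies.
Assignments in order: x1 = F, x6 = F, x3 = F.
No further unit clauses remain.
Total variables assigned = 3.

3


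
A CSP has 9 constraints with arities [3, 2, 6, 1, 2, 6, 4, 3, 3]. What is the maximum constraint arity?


The arities are: 3, 2, 6, 1, 2, 6, 4, 3, 3.
Scan for the maximum value.
Maximum arity = 6.

6


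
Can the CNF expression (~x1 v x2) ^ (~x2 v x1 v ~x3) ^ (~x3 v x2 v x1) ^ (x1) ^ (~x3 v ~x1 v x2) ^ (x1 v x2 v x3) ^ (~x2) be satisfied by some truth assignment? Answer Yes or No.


Check all 8 possible truth assignments.
Number of satisfying assignments found: 0.
The formula is unsatisfiable.

No


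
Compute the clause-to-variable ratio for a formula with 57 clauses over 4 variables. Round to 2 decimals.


Clause-to-variable ratio = clauses / variables.
57 / 4 = 14.25.

14.25


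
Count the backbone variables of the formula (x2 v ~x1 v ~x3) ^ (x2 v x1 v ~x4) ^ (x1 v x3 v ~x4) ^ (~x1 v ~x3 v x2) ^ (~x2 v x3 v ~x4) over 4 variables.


Find all satisfying assignments: 10 model(s).
Check which variables have the same value in every model.
No variable is fixed across all models.
Backbone size = 0.

0


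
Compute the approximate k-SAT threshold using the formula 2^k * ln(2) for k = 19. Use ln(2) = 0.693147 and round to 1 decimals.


Using the asymptotic formula: threshold ~ 2^k * ln(2).
2^19 = 524288.
524288 * 0.693147 = 363408.7.

363408.7


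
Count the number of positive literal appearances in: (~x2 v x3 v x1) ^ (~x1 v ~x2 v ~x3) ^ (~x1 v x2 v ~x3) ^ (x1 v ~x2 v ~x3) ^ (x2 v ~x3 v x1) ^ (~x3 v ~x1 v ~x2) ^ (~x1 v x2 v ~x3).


Scan each clause for unnegated literals.
Clause 1: 2 positive; Clause 2: 0 positive; Clause 3: 1 positive; Clause 4: 1 positive; Clause 5: 2 positive; Clause 6: 0 positive; Clause 7: 1 positive.
Total positive literal occurrences = 7.

7


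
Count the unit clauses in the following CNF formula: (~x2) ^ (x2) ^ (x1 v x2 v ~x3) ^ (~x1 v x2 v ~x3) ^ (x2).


A unit clause contains exactly one literal.
Unit clauses found: (~x2), (x2), (x2).
Count = 3.

3


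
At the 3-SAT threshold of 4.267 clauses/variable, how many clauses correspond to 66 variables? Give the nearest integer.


The 3-SAT phase transition occurs at approximately 4.267 clauses per variable.
m = 4.267 * 66 = 281.622.
Rounded to nearest integer: 282.

282


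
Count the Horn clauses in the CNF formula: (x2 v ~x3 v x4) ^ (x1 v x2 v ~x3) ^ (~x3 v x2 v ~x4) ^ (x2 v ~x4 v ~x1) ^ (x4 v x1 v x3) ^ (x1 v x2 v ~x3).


A Horn clause has at most one positive literal.
Clause 1: 2 positive lit(s) -> not Horn
Clause 2: 2 positive lit(s) -> not Horn
Clause 3: 1 positive lit(s) -> Horn
Clause 4: 1 positive lit(s) -> Horn
Clause 5: 3 positive lit(s) -> not Horn
Clause 6: 2 positive lit(s) -> not Horn
Total Horn clauses = 2.

2


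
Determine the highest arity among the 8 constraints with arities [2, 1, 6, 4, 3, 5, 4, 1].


The arities are: 2, 1, 6, 4, 3, 5, 4, 1.
Scan for the maximum value.
Maximum arity = 6.

6


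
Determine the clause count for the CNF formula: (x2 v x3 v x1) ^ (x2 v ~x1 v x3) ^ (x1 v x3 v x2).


Each group enclosed in parentheses joined by ^ is one clause.
Counting the conjuncts: 3 clauses.

3


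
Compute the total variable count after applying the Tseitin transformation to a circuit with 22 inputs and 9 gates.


The Tseitin transformation introduces one auxiliary variable per gate.
Total variables = inputs + gates = 22 + 9 = 31.

31


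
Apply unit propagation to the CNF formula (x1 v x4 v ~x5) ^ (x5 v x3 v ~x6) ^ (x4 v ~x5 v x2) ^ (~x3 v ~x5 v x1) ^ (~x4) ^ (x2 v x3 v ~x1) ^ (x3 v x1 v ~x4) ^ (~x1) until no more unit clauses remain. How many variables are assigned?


Unit propagation repeatedly assigns the literal in any unit clause, then simplifies.
Assignments in order: x4 = F, x1 = F, x5 = F.
No further unit clauses remain.
Total variables assigned = 3.

3


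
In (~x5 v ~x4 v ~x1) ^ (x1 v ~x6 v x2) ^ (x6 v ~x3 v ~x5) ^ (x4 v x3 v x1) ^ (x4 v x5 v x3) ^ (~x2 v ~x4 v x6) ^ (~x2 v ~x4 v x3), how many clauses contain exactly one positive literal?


A definite clause has exactly one positive literal.
Clause 1: 0 positive -> not definite
Clause 2: 2 positive -> not definite
Clause 3: 1 positive -> definite
Clause 4: 3 positive -> not definite
Clause 5: 3 positive -> not definite
Clause 6: 1 positive -> definite
Clause 7: 1 positive -> definite
Definite clause count = 3.

3


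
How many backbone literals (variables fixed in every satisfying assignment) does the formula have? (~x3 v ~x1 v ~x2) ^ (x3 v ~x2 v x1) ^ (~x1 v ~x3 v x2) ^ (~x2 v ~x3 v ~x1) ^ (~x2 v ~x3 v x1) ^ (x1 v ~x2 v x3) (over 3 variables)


Find all satisfying assignments: 4 model(s).
Check which variables have the same value in every model.
No variable is fixed across all models.
Backbone size = 0.

0


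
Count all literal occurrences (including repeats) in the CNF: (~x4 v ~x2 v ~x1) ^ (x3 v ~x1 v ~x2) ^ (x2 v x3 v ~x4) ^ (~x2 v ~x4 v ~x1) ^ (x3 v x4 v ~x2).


Clause lengths: 3, 3, 3, 3, 3.
Sum = 3 + 3 + 3 + 3 + 3 = 15.

15


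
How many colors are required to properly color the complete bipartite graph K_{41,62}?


K_{41,62} is bipartite by definition: the two parts are independent sets, with every edge crossing between them.
Color all vertices in one part with color 1 and all vertices in the other part with color 2.
Since the graph has at least one edge, one color does not suffice.
Chromatic number = 2.

2


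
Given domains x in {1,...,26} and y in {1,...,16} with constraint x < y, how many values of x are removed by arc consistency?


For the constraint x < y, x needs a supporting value in y's domain.
x can be at most 15 (one less than y's maximum).
Valid x values from domain: 15 out of 26.
Pruned = 26 - 15 = 11.

11


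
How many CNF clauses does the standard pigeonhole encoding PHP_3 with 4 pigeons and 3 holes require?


The PHP encoding has two parts:
1) At-least-one-hole clauses: 4 (one per pigeon, each with 3 literals).
2) At-most-one-pigeon-per-hole clauses: 3 holes * C(4,2) = 3 * 6 = 18.
Total clauses = 4 + 18 = 22.

22


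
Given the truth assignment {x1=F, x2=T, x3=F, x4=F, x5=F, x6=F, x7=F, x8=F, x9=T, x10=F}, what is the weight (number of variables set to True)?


The weight is the number of variables assigned True.
True variables: x2, x9.
Weight = 2.

2


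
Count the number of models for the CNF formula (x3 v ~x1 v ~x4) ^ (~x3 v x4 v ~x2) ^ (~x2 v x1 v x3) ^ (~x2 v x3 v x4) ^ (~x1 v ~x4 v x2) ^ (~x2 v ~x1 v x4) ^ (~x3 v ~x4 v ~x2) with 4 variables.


Enumerate all 16 truth assignments over 4 variables.
Test each against every clause.
Satisfying assignments found: 6.

6


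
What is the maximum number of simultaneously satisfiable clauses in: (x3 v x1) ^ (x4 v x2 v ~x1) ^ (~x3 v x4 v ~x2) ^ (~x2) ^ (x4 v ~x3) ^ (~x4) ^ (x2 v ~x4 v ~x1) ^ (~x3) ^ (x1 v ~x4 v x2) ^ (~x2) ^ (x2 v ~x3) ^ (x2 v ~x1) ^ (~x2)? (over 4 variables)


Enumerate all 16 truth assignments.
For each, count how many of the 13 clauses are satisfied.
The formula is not fully satisfiable, so the maximum is below 13.
Maximum simultaneously satisfiable clauses = 12.

12


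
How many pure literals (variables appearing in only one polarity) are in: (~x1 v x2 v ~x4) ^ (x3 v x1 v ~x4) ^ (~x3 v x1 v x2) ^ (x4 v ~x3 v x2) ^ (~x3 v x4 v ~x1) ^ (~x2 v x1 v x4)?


A pure literal appears in only one polarity across all clauses.
No pure literals found.
Count = 0.

0


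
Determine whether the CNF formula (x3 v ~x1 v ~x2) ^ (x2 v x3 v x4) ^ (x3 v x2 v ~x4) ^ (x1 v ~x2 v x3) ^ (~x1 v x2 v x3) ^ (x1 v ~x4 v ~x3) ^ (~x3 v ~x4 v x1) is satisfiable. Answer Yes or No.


Check all 16 possible truth assignments.
Number of satisfying assignments found: 6.
The formula is satisfiable.

Yes


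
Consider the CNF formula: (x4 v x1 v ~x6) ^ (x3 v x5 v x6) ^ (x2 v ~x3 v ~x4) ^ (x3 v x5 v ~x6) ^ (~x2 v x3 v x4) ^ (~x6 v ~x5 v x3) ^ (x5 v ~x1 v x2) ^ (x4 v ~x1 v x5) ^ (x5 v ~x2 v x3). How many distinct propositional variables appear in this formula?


Identify each distinct variable in the formula.
Variables found: x1, x2, x3, x4, x5, x6.
Total distinct variables = 6.

6
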